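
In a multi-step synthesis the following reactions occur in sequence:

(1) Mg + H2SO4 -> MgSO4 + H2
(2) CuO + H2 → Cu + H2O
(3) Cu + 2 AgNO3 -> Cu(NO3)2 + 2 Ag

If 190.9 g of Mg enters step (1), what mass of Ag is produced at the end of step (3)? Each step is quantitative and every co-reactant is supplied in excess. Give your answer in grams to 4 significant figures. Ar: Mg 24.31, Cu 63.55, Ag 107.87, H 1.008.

M(Mg) = 24.31 g/mol.
M(Ag) = 107.87 g/mol.
n(Mg) = 190.9 / 24.31 = 7.8527 mol.
Reaction (1): Mg→H2 ratio 1:1 ⇒ n(H2) = 7.8527 mol.
Reaction (2): H2→Cu ratio 1:1 ⇒ n(Cu) = 7.8527 mol.
Reaction (3): Cu→Ag ratio 1:2 ⇒ n(Ag) = 15.705 mol.
Mass of Ag = 15.705 × 107.87 = 1694.1 g.

1694 g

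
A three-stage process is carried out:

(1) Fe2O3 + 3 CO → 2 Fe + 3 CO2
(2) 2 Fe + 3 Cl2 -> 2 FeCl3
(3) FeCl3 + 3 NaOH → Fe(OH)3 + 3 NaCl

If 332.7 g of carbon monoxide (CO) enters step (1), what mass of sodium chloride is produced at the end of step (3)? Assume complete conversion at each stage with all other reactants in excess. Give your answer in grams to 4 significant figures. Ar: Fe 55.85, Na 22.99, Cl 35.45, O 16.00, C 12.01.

1388 g

M(CO) = 12.01 + 16.00 = 28.01 g/mol.
M(NaCl) = 22.99 + 35.45 = 58.44 g/mol.
n(CO) = 332.7 / 28.01 = 11.878 mol.
Reaction (1): CO→Fe ratio 3:2 ⇒ n(Fe) = 7.9186 mol.
Reaction (2): Fe→FeCl3 ratio 2:2 ⇒ n(FeCl3) = 7.9186 mol.
Reaction (3): FeCl3→NaCl ratio 1:3 ⇒ n(NaCl) = 23.756 mol.
Mass of NaCl = 23.756 × 58.44 = 1388.3 g.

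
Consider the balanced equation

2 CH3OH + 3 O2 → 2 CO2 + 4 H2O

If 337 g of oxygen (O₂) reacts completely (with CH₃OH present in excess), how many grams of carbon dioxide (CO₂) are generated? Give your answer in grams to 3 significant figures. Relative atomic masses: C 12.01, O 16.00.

309 g

M(O2) = 2(16.00) = 32.00 g/mol.
M(CO2) = 12.01 + 2(16.00) = 44.01 g/mol.
n(O2) = 337.0 g / 32.00 g/mol = 10.53 mol.
From the equation the O2:CO2 mole ratio is 3:2, so n(CO2) = 10.53 × 2/3 = 7.021 mol.
Mass of CO2 = 7.021 mol × 44.01 g/mol = 309.0 g.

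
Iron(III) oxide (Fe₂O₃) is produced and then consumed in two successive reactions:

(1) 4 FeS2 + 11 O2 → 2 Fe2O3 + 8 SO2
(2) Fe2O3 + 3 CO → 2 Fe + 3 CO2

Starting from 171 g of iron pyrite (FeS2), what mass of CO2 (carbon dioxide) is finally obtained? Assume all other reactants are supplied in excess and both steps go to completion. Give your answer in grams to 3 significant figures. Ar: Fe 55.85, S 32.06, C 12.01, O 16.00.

M(FeS2) = 55.85 + 2(32.06) = 119.97 g/mol.
M(CO2) = 12.01 + 2(16.00) = 44.01 g/mol.
n(FeS2) = 171.0 / 119.97 = 1.425 mol.
Step 1 gives a 4:2 ratio of FeS2 to Fe2O3, so n(Fe2O3) = 0.7127 mol.
In step 2 the Fe2O3:CO2 ratio is 1:3, so n(CO2) = 2.138 mol.
Mass of CO2 = 2.138 × 44.01 = 94.09 g.

94.1 g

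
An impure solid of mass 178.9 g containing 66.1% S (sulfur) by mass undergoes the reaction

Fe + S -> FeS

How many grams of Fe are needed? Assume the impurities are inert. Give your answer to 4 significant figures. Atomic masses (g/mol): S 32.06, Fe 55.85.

206.0 g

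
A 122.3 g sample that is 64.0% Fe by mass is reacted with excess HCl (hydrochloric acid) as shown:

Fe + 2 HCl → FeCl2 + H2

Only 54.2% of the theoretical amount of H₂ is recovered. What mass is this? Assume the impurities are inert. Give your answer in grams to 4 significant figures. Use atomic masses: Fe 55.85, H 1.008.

Pure Fe available = 122.3 g × 0.640 = 78.272 g.
M(Fe) = 55.85 g/mol.
M(H2) = 2(1.008) = 2.016 g/mol.
n(Fe) = 78.272 g / 55.85 g/mol = 1.4015 mol.
From the equation the Fe:H2 mole ratio is 1:1, so n(H2) = 1.4015 × 1/1 = 1.4015 mol.
Mass of H2 = 1.4015 mol × 2.016 g/mol = 2.8254 g.
Actual mass collected = 2.8254 g × 0.542 = 1.5313 g.

1.531 g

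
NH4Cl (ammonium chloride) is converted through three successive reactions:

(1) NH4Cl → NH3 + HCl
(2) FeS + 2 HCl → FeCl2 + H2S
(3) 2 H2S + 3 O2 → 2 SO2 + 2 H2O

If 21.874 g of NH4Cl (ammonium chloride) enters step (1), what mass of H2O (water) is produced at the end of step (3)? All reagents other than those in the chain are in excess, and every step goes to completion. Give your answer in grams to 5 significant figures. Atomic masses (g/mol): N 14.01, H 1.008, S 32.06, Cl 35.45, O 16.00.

3.6836 g

M(NH4Cl) = 14.01 + 4(1.008) + 35.45 = 53.492 g/mol.
M(H2O) = 2(1.008) + 16.00 = 18.016 g/mol.
n(NH4Cl) = 21.874 / 53.492 = 0.408921 mol.
Reaction (1): NH4Cl→HCl ratio 1:1 ⇒ n(HCl) = 0.408921 mol.
Reaction (2): HCl→H2S ratio 2:1 ⇒ n(H2S) = 0.204460 mol.
Reaction (3): H2S→H2O ratio 2:2 ⇒ n(H2O) = 0.204460 mol.
Mass of H2O = 0.204460 × 18.016 = 3.68356 g.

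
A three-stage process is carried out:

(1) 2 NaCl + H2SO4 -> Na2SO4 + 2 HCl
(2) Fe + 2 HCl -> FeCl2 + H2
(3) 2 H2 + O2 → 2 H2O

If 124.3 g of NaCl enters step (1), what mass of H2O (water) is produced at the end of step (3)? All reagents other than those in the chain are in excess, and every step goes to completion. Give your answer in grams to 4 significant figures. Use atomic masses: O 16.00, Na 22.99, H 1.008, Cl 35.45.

19.16 g

M(NaCl) = 22.99 + 35.45 = 58.44 g/mol.
M(H2O) = 2(1.008) + 16.00 = 18.016 g/mol.
n(NaCl) = 124.3 / 58.44 = 2.1270 mol.
Reaction (1): NaCl→HCl ratio 2:2 ⇒ n(HCl) = 2.1270 mol.
Reaction (2): HCl→H2 ratio 2:1 ⇒ n(H2) = 1.0635 mol.
Reaction (3): H2→H2O ratio 2:2 ⇒ n(H2O) = 1.0635 mol.
Mass of H2O = 1.0635 × 18.016 = 19.160 g.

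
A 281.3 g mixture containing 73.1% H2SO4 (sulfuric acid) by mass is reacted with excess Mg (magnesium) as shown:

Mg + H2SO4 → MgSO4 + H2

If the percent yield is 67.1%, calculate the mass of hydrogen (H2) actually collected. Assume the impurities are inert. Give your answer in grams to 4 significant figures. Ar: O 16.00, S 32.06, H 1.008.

2.836 g

Pure H2SO4 available = 281.3 g × 0.731 = 205.63 g.
M(H2SO4) = 2(1.008) + 32.06 + 4(16.00) = 98.076 g/mol.
M(H2) = 2(1.008) = 2.016 g/mol.
n(H2SO4) = 205.63 g / 98.076 g/mol = 2.0966 mol.
From the equation the H2SO4:H2 mole ratio is 1:1, so n(H2) = 2.0966 × 1/1 = 2.0966 mol.
Mass of H2 = 2.0966 mol × 2.016 g/mol = 4.2268 g.
Actual mass collected = 4.2268 g × 0.671 = 2.8362 g.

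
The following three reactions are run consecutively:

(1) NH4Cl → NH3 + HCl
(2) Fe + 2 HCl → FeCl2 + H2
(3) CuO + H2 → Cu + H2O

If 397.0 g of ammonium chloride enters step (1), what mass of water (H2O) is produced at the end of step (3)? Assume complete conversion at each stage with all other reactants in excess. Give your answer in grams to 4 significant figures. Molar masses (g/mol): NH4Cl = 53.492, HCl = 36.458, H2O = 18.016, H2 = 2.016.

66.85 g

n(NH4Cl) = 397.0 / 53.492 = 7.4217 mol.
Reaction (1): NH4Cl→HCl ratio 1:1 ⇒ n(HCl) = 7.4217 mol.
Reaction (2): HCl→H2 ratio 2:1 ⇒ n(H2) = 3.7108 mol.
Reaction (3): H2→H2O ratio 1:1 ⇒ n(H2O) = 3.7108 mol.
Mass of H2O = 3.7108 × 18.016 = 66.854 g.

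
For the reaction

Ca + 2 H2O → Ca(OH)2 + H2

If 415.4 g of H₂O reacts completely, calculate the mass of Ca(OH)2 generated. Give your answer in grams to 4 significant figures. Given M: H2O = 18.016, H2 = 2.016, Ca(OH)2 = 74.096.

854.2 g

n(H2O) = 415.40 g / 18.016 g/mol = 23.057 mol.
From the equation the H2O:Ca(OH)2 mole ratio is 2:1, so n(Ca(OH)2) = 23.057 × 1/2 = 11.529 mol.
Mass of Ca(OH)2 = 11.529 mol × 74.096 g/mol = 854.23 g.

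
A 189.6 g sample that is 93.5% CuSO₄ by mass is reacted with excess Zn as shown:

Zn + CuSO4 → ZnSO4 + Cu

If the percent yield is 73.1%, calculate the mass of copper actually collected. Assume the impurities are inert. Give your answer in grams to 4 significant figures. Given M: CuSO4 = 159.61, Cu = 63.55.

51.60 g

Pure CuSO4 available = 189.6 g × 0.935 = 177.28 g.
n(CuSO4) = 177.28 g / 159.61 g/mol = 1.1107 mol.
From the equation the CuSO4:Cu mole ratio is 1:1, so n(Cu) = 1.1107 × 1/1 = 1.1107 mol.
Mass of Cu = 1.1107 mol × 63.55 g/mol = 70.584 g.
Actual mass collected = 70.584 g × 0.731 = 51.597 g.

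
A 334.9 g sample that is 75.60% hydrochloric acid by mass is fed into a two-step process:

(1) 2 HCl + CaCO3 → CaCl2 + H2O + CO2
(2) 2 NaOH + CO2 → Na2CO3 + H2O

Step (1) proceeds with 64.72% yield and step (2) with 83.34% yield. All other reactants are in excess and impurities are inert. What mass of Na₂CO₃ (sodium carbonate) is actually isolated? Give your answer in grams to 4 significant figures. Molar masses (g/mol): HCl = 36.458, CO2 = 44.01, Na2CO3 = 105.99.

198.5 g

Pure HCl = 334.9 × 0.7560 = 253.18 g.
n(HCl) = 253.18 / 36.458 = 6.9445 mol.
Step 1 (HCl:CO2 = 2:1): theoretical n(CO2) = 3.4723 mol; at 64.72% yield, n(CO2) = 2.2473 mol.
Step 2 (CO2:Na2CO3 = 1:1): theoretical n(Na2CO3) = 2.2473 mol, so theoretical mass = 2.2473 × 105.99 = 238.19 g.
At 83.34% yield, actual mass of Na2CO3 = 238.19 × 0.8334 = 198.50 g.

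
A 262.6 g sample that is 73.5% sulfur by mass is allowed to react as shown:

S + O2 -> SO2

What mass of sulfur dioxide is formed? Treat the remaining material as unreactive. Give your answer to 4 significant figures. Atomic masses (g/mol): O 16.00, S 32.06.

Mass of pure S = 262.6 g × 0.735 = 193.01 g.
M(S) = 32.06 g/mol.
M(SO2) = 32.06 + 2(16.00) = 64.06 g/mol.
n(S) = 193.01 g / 32.06 g/mol = 6.0203 mol.
From the equation the S:SO2 mole ratio is 1:1, so n(SO2) = 6.0203 × 1/1 = 6.0203 mol.
Mass of SO2 = 6.0203 mol × 64.06 g/mol = 385.66 g.

385.7 g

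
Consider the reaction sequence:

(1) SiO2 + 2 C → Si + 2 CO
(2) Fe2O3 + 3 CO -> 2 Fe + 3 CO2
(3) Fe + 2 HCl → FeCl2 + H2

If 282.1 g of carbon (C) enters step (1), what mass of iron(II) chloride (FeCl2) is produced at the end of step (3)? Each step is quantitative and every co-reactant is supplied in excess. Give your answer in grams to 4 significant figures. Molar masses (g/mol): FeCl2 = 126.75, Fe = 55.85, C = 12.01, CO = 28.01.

1985 g

n(C) = 282.1 / 12.01 = 23.489 mol.
Reaction (1): C→CO ratio 2:2 ⇒ n(CO) = 23.489 mol.
Reaction (2): CO→Fe ratio 3:2 ⇒ n(Fe) = 15.659 mol.
Reaction (3): Fe→FeCl2 ratio 1:1 ⇒ n(FeCl2) = 15.659 mol.
Mass of FeCl2 = 15.659 × 126.75 = 1984.8 g.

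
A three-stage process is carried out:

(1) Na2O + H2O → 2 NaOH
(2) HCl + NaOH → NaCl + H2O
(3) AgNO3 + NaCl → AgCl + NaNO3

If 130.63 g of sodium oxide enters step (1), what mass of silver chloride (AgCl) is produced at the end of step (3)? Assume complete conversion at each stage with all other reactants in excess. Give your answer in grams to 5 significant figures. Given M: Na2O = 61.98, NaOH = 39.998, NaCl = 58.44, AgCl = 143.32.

604.13 g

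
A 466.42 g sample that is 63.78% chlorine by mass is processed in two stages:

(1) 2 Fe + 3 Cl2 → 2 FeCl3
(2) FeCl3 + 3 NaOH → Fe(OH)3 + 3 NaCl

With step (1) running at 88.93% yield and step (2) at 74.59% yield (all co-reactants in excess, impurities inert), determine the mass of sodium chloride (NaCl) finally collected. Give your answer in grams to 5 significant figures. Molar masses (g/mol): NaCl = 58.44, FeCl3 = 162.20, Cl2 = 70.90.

Pure Cl2 = 466.42 × 0.6378 = 297.483 g.
n(Cl2) = 297.483 / 70.90 = 4.19581 mol.
Step 1 (Cl2:FeCl3 = 3:2): theoretical n(FeCl3) = 2.79720 mol; at 88.93% yield, n(FeCl3) = 2.48755 mol.
Step 2 (FeCl3:NaCl = 1:3): theoretical n(NaCl) = 7.46266 mol, so theoretical mass = 7.46266 × 58.44 = 436.118 g.
At 74.59% yield, actual mass of NaCl = 436.118 × 0.7459 = 325.300 g.

325.30 g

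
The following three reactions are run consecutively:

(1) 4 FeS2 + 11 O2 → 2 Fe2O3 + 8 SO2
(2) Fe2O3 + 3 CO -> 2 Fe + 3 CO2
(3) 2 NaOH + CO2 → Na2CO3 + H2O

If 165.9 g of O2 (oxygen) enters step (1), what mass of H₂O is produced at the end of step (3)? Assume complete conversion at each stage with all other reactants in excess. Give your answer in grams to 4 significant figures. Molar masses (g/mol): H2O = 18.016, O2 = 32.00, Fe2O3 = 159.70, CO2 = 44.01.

n(O2) = 165.9 / 32.00 = 5.1844 mol.
Reaction (1): O2→Fe2O3 ratio 11:2 ⇒ n(Fe2O3) = 0.94261 mol.
Reaction (2): Fe2O3→CO2 ratio 1:3 ⇒ n(CO2) = 2.8278 mol.
Reaction (3): CO2→H2O ratio 1:1 ⇒ n(H2O) = 2.8278 mol.
Mass of H2O = 2.8278 × 18.016 = 50.946 g.

50.95 g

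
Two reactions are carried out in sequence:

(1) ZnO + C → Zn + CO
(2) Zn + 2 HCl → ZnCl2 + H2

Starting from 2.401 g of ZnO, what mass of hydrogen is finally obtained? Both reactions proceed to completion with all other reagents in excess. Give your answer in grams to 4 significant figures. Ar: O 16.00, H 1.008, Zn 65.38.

0.05948 g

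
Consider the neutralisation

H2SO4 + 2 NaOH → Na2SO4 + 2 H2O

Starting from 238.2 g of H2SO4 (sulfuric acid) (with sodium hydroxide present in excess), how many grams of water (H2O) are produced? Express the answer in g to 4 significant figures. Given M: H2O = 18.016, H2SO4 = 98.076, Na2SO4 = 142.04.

n(H2SO4) = 238.20 g / 98.076 g/mol = 2.4287 mol.
From the equation the H2SO4:H2O mole ratio is 1:2, so n(H2O) = 2.4287 × 2/1 = 4.8575 mol.
Mass of H2O = 4.8575 mol × 18.016 g/mol = 87.512 g.

87.51 g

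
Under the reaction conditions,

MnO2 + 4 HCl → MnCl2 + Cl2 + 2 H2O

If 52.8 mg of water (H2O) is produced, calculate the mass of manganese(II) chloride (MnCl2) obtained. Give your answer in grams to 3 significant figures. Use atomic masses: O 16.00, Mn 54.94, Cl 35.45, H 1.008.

M(H2O) = 2(1.008) + 16.00 = 18.016 g/mol.
M(MnCl2) = 54.94 + 2(35.45) = 125.84 g/mol.
Convert: 52.8 mg = 0.05280 g.
n(H2O) = 0.05280 g / 18.016 g/mol = 0.002931 mol.
From the equation the H2O:MnCl2 mole ratio is 2:1, so n(MnCl2) = 0.002931 × 1/2 = 0.001465 mol.
Mass of MnCl2 = 0.001465 mol × 125.84 g/mol = 0.1844 g.

0.184 g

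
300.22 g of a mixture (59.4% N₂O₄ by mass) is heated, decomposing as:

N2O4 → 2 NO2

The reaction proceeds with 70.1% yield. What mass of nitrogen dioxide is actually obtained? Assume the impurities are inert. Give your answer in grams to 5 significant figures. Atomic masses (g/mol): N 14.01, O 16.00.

125.01 g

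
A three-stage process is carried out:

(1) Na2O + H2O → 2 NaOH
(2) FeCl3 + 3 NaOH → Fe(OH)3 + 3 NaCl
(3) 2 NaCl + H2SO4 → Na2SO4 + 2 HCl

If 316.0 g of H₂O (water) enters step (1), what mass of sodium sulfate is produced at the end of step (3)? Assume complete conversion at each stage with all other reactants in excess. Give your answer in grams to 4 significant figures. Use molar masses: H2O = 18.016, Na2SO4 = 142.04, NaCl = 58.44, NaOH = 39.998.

n(H2O) = 316.0 / 18.016 = 17.540 mol.
Reaction (1): H2O→NaOH ratio 1:2 ⇒ n(NaOH) = 35.080 mol.
Reaction (2): NaOH→NaCl ratio 3:3 ⇒ n(NaCl) = 35.080 mol.
Reaction (3): NaCl→Na2SO4 ratio 2:1 ⇒ n(Na2SO4) = 17.540 mol.
Mass of Na2SO4 = 17.540 × 142.04 = 2491.4 g.

2491 g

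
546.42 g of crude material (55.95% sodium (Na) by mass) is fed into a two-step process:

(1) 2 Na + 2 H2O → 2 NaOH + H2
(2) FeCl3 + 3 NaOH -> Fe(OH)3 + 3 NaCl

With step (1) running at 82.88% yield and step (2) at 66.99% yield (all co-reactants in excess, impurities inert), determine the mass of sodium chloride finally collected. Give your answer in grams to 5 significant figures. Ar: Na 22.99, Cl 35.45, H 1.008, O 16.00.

Pure Na = 546.42 × 0.5595 = 305.722 g.
M(Na) = 22.99 g/mol.
M(NaCl) = 22.99 + 35.45 = 58.44 g/mol.
n(Na) = 305.722 / 22.99 = 13.2980 mol.
Step 1 (Na:NaOH = 2:2): theoretical n(NaOH) = 13.2980 mol; at 82.88% yield, n(NaOH) = 11.0214 mol.
Step 2 (NaOH:NaCl = 3:3): theoretical n(NaCl) = 11.0214 mol, so theoretical mass = 11.0214 × 58.44 = 644.092 g.
At 66.99% yield, actual mass of NaCl = 644.092 × 0.6699 = 431.477 g.

431.48 g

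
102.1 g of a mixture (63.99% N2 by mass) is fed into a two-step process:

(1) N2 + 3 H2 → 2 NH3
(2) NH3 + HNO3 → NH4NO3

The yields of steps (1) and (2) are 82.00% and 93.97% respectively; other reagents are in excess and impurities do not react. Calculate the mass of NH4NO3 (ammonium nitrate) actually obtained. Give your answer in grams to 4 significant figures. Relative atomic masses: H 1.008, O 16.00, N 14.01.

287.7 g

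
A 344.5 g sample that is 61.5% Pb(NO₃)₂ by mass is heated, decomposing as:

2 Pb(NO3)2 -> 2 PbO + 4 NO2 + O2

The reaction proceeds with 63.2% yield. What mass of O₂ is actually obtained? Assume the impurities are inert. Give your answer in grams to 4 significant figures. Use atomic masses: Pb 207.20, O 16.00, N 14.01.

6.468 g

Pure Pb(NO3)2 available = 344.5 g × 0.615 = 211.87 g.
M(Pb(NO3)2) = 207.20 + 2(14.01) + 6(16.00) = 331.22 g/mol.
M(O2) = 2(16.00) = 32.00 g/mol.
n(Pb(NO3)2) = 211.87 g / 331.22 g/mol = 0.63966 mol.
From the equation the Pb(NO3)2:O2 mole ratio is 2:1, so n(O2) = 0.63966 × 1/2 = 0.31983 mol.
Mass of O2 = 0.31983 mol × 32.00 g/mol = 10.235 g.
Actual mass collected = 10.235 g × 0.632 = 6.4682 g.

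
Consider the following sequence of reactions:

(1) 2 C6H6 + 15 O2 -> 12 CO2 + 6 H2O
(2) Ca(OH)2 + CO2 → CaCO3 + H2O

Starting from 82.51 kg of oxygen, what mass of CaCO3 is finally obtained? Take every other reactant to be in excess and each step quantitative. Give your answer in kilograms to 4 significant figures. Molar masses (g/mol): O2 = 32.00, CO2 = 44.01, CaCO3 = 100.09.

206.5 kg

82.51 kg = 82510 g.
n(O2) = 82510 / 32.00 = 2578.4 mol.
Step 1 gives a 15:12 ratio of O2 to CO2, so n(CO2) = 2062.8 mol.
In step 2 the CO2:CaCO3 ratio is 1:1, so n(CaCO3) = 2062.8 mol.
Mass of CaCO3 = 2062.8 × 100.09 = 206460 g = 206.5 kg.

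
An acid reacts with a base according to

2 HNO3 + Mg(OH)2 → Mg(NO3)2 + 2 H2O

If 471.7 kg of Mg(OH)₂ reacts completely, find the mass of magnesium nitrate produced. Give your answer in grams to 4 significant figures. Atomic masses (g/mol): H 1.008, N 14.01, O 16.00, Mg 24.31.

1200000 g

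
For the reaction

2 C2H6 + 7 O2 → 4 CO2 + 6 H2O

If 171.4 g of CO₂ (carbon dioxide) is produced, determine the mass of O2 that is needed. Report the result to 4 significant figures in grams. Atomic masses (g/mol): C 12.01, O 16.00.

218.1 g

M(CO2) = 12.01 + 2(16.00) = 44.01 g/mol.
M(O2) = 2(16.00) = 32.00 g/mol.
n(CO2) = 171.40 g / 44.01 g/mol = 3.8946 mol.
From the equation the CO2:O2 mole ratio is 4:7, so n(O2) = 3.8946 × 7/4 = 6.8155 mol.
Mass of O2 = 6.8155 mol × 32.00 g/mol = 218.10 g.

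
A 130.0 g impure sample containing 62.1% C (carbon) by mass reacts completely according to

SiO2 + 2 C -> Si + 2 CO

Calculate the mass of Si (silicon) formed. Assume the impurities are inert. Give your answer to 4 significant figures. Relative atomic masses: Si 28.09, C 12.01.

94.41 g

Mass of pure C = 130.0 g × 0.621 = 80.730 g.
M(C) = 12.01 g/mol.
M(Si) = 28.09 g/mol.
n(C) = 80.730 g / 12.01 g/mol = 6.7219 mol.
From the equation the C:Si mole ratio is 2:1, so n(Si) = 6.7219 × 1/2 = 3.3609 mol.
Mass of Si = 3.3609 mol × 28.09 g/mol = 94.409 g.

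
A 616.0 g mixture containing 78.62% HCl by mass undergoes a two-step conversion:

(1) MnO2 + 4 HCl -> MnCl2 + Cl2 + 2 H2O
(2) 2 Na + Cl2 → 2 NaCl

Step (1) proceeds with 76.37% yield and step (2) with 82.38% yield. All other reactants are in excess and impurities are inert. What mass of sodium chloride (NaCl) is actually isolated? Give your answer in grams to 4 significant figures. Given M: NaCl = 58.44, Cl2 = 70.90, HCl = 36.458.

244.2 g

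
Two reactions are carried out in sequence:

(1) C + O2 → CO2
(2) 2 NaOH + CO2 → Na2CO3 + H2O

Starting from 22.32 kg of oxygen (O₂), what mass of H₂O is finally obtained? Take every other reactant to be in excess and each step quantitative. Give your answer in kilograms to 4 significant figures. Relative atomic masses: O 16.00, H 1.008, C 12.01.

M(O2) = 2(16.00) = 32.00 g/mol.
M(H2O) = 2(1.008) + 16.00 = 18.016 g/mol.
22.32 kg = 22320 g.
n(O2) = 22320 / 32.00 = 697.50 mol.
Step 1 gives a 1:1 ratio of O2 to CO2, so n(CO2) = 697.50 mol.
In step 2 the CO2:H2O ratio is 1:1, so n(H2O) = 697.50 mol.
Mass of H2O = 697.50 × 18.016 = 12566 g = 12.57 kg.

12.57 kg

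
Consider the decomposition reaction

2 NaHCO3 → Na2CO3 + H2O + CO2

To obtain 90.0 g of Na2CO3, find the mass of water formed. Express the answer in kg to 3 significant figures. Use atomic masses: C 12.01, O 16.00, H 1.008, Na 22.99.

M(Na2CO3) = 2(22.99) + 12.01 + 3(16.00) = 105.99 g/mol.
M(H2O) = 2(1.008) + 16.00 = 18.016 g/mol.
n(Na2CO3) = 90.00 g / 105.99 g/mol = 0.8491 mol.
From the equation the Na2CO3:H2O mole ratio is 1:1, so n(H2O) = 0.8491 × 1/1 = 0.8491 mol.
Mass of H2O = 0.8491 mol × 18.016 g/mol = 15.30 g.
Converting to kg: 15.30 g = 0.0153 kg.

0.0153 kg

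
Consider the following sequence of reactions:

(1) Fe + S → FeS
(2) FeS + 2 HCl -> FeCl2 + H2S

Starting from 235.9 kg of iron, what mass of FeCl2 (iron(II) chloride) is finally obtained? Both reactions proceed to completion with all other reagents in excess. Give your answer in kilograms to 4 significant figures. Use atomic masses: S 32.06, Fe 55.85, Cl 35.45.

535.4 kg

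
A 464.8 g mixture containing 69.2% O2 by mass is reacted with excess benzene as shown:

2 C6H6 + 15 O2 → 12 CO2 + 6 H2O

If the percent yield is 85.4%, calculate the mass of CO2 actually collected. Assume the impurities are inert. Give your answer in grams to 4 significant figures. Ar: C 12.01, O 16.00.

Pure O2 available = 464.8 g × 0.692 = 321.64 g.
M(O2) = 2(16.00) = 32.00 g/mol.
M(CO2) = 12.01 + 2(16.00) = 44.01 g/mol.
n(O2) = 321.64 g / 32.00 g/mol = 10.051 mol.
From the equation the O2:CO2 mole ratio is 15:12, so n(CO2) = 10.051 × 12/15 = 8.0410 mol.
Mass of CO2 = 8.0410 mol × 44.01 g/mol = 353.89 g.
Actual mass collected = 353.89 g × 0.854 = 302.22 g.

302.2 g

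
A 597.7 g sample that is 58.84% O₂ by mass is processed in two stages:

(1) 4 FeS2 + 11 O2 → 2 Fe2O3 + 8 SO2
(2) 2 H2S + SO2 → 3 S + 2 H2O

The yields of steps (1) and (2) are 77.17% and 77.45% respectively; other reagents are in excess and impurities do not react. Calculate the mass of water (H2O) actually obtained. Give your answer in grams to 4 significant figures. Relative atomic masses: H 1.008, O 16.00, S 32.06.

172.1 g

Pure O2 = 597.7 × 0.5884 = 351.69 g.
M(O2) = 2(16.00) = 32.00 g/mol.
M(H2O) = 2(1.008) + 16.00 = 18.016 g/mol.
n(O2) = 351.69 / 32.00 = 10.990 mol.
Step 1 (O2:SO2 = 11:8): theoretical n(SO2) = 7.9929 mol; at 77.17% yield, n(SO2) = 6.1681 mol.
Step 2 (SO2:H2O = 1:2): theoretical n(H2O) = 12.336 mol, so theoretical mass = 12.336 × 18.016 = 222.25 g.
At 77.45% yield, actual mass of H2O = 222.25 × 0.7745 = 172.13 g.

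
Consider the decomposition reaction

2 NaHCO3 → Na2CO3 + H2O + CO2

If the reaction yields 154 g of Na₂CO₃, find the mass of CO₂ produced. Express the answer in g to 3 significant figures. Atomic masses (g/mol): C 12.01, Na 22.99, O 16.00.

63.9 g

M(Na2CO3) = 2(22.99) + 12.01 + 3(16.00) = 105.99 g/mol.
M(CO2) = 12.01 + 2(16.00) = 44.01 g/mol.
n(Na2CO3) = 154.0 g / 105.99 g/mol = 1.453 mol.
From the equation the Na2CO3:CO2 mole ratio is 1:1, so n(CO2) = 1.453 × 1/1 = 1.453 mol.
Mass of CO2 = 1.453 mol × 44.01 g/mol = 63.95 g.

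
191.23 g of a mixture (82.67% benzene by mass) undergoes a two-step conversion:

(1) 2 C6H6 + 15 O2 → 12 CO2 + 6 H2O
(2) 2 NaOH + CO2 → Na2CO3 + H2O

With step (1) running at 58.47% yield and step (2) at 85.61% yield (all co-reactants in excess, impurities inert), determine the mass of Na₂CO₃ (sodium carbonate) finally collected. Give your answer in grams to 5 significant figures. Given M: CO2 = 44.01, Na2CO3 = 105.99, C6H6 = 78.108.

Pure C6H6 = 191.23 × 0.8267 = 158.090 g.
n(C6H6) = 158.090 / 78.108 = 2.02399 mol.
Step 1 (C6H6:CO2 = 2:12): theoretical n(CO2) = 12.1439 mol; at 58.47% yield, n(CO2) = 7.10056 mol.
Step 2 (CO2:Na2CO3 = 1:1): theoretical n(Na2CO3) = 7.10056 mol, so theoretical mass = 7.10056 × 105.99 = 752.589 g.
At 85.61% yield, actual mass of Na2CO3 = 752.589 × 0.8561 = 644.291 g.

644.29 g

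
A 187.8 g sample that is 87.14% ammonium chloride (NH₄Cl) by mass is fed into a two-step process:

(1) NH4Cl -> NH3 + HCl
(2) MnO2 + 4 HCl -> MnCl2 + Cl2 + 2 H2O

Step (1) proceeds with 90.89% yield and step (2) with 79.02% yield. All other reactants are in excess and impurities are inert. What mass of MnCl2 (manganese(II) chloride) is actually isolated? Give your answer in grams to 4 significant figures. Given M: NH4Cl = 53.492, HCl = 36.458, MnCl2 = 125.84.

69.13 g

Pure NH4Cl = 187.8 × 0.8714 = 163.65 g.
n(NH4Cl) = 163.65 / 53.492 = 3.0593 mol.
Step 1 (NH4Cl:HCl = 1:1): theoretical n(HCl) = 3.0593 mol; at 90.89% yield, n(HCl) = 2.7806 mol.
Step 2 (HCl:MnCl2 = 4:1): theoretical n(MnCl2) = 0.69515 mol, so theoretical mass = 0.69515 × 125.84 = 87.478 g.
At 79.02% yield, actual mass of MnCl2 = 87.478 × 0.7902 = 69.125 g.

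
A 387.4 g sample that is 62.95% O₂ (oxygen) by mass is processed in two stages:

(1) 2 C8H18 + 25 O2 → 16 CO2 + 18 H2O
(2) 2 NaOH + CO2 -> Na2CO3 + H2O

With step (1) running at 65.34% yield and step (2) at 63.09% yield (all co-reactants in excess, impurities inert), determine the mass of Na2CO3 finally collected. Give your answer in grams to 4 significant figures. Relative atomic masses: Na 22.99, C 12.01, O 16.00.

Pure O2 = 387.4 × 0.6295 = 243.87 g.
M(O2) = 2(16.00) = 32.00 g/mol.
M(Na2CO3) = 2(22.99) + 12.01 + 3(16.00) = 105.99 g/mol.
n(O2) = 243.87 / 32.00 = 7.6209 mol.
Step 1 (O2:CO2 = 25:16): theoretical n(CO2) = 4.8774 mol; at 65.34% yield, n(CO2) = 3.1869 mol.
Step 2 (CO2:Na2CO3 = 1:1): theoretical n(Na2CO3) = 3.1869 mol, so theoretical mass = 3.1869 × 105.99 = 337.78 g.
At 63.09% yield, actual mass of Na2CO3 = 337.78 × 0.6309 = 213.10 g.

213.1 g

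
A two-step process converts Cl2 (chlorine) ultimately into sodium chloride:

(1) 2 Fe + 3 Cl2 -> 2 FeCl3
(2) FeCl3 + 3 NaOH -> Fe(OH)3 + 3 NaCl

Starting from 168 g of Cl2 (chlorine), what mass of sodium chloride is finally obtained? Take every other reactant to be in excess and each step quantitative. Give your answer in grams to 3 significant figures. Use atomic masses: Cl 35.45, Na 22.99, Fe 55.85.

277 g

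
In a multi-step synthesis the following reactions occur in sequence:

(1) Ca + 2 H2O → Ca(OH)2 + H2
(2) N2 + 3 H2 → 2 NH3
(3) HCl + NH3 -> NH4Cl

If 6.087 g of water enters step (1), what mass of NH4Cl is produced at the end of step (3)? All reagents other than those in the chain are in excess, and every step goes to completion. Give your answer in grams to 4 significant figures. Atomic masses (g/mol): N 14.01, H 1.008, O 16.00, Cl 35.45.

M(H2O) = 2(1.008) + 16.00 = 18.016 g/mol.
M(NH4Cl) = 14.01 + 4(1.008) + 35.45 = 53.492 g/mol.
n(H2O) = 6.087 / 18.016 = 0.33787 mol.
Reaction (1): H2O→H2 ratio 2:1 ⇒ n(H2) = 0.16893 mol.
Reaction (2): H2→NH3 ratio 3:2 ⇒ n(NH3) = 0.11262 mol.
Reaction (3): NH3→NH4Cl ratio 1:1 ⇒ n(NH4Cl) = 0.11262 mol.
Mass of NH4Cl = 0.11262 × 53.492 = 6.0244 g.

6.024 g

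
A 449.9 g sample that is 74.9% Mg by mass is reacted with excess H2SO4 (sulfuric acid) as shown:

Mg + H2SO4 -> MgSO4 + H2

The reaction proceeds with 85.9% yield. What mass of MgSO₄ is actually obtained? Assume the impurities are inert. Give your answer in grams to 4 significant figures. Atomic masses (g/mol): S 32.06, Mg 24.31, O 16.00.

Pure Mg available = 449.9 g × 0.749 = 336.98 g.
M(Mg) = 24.31 g/mol.
M(MgSO4) = 24.31 + 32.06 + 4(16.00) = 120.37 g/mol.
n(Mg) = 336.98 g / 24.31 g/mol = 13.862 mol.
From the equation the Mg:MgSO4 mole ratio is 1:1, so n(MgSO4) = 13.862 × 1/1 = 13.862 mol.
Mass of MgSO4 = 13.862 mol × 120.37 g/mol = 1668.5 g.
Actual mass collected = 1668.5 g × 0.859 = 1433.3 g.

1433 g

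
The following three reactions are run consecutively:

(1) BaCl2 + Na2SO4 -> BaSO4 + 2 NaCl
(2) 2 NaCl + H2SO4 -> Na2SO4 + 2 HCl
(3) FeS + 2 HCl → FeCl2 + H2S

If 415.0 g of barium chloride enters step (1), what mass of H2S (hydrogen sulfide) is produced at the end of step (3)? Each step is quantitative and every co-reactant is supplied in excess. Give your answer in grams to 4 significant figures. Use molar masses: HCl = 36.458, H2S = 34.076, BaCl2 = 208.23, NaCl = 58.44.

n(BaCl2) = 415.0 / 208.23 = 1.9930 mol.
Reaction (1): BaCl2→NaCl ratio 1:2 ⇒ n(NaCl) = 3.9860 mol.
Reaction (2): NaCl→HCl ratio 2:2 ⇒ n(HCl) = 3.9860 mol.
Reaction (3): HCl→H2S ratio 2:1 ⇒ n(H2S) = 1.9930 mol.
Mass of H2S = 1.9930 × 34.076 = 67.913 g.

67.91 g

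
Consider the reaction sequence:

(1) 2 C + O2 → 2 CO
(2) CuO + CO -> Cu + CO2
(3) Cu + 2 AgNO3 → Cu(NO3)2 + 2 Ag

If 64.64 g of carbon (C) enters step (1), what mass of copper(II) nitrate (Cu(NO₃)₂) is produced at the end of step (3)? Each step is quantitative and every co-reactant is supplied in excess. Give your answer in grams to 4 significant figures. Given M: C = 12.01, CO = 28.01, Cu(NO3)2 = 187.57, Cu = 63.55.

n(C) = 64.64 / 12.01 = 5.3822 mol.
Reaction (1): C→CO ratio 2:2 ⇒ n(CO) = 5.3822 mol.
Reaction (2): CO→Cu ratio 1:1 ⇒ n(Cu) = 5.3822 mol.
Reaction (3): Cu→Cu(NO3)2 ratio 1:1 ⇒ n(Cu(NO3)2) = 5.3822 mol.
Mass of Cu(NO3)2 = 5.3822 × 187.57 = 1009.5 g.

1010 g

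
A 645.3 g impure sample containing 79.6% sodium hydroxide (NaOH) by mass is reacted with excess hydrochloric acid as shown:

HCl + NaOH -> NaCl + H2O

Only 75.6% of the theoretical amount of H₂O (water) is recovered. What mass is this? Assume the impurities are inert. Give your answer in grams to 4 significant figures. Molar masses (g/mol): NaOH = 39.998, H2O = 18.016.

174.9 g

Pure NaOH available = 645.3 g × 0.796 = 513.66 g.
n(NaOH) = 513.66 g / 39.998 g/mol = 12.842 mol.
From the equation the NaOH:H2O mole ratio is 1:1, so n(H2O) = 12.842 × 1/1 = 12.842 mol.
Mass of H2O = 12.842 mol × 18.016 g/mol = 231.36 g.
Actual mass collected = 231.36 g × 0.756 = 174.91 g.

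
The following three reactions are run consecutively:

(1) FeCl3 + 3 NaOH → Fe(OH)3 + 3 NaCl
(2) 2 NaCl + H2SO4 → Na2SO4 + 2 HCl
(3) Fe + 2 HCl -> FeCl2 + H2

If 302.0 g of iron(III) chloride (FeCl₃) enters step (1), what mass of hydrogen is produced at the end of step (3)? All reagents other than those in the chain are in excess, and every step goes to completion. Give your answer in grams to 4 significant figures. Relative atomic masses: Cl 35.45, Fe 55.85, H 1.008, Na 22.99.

5.630 g

M(FeCl3) = 55.85 + 3(35.45) = 162.20 g/mol.
M(H2) = 2(1.008) = 2.016 g/mol.
n(FeCl3) = 302.0 / 162.20 = 1.8619 mol.
Reaction (1): FeCl3→NaCl ratio 1:3 ⇒ n(NaCl) = 5.5857 mol.
Reaction (2): NaCl→HCl ratio 2:2 ⇒ n(HCl) = 5.5857 mol.
Reaction (3): HCl→H2 ratio 2:1 ⇒ n(H2) = 2.7928 mol.
Mass of H2 = 2.7928 × 2.016 = 5.6304 g.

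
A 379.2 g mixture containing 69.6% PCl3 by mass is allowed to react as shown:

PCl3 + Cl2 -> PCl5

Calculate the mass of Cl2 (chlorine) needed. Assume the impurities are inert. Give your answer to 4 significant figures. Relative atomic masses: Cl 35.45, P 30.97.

Mass of pure PCl3 = 379.2 g × 0.696 = 263.92 g.
M(PCl3) = 30.97 + 3(35.45) = 137.32 g/mol.
M(Cl2) = 2(35.45) = 70.90 g/mol.
n(PCl3) = 263.92 g / 137.32 g/mol = 1.9220 mol.
From the equation the PCl3:Cl2 mole ratio is 1:1, so n(Cl2) = 1.9220 × 1/1 = 1.9220 mol.
Mass of Cl2 = 1.9220 mol × 70.90 g/mol = 136.27 g.

136.3 g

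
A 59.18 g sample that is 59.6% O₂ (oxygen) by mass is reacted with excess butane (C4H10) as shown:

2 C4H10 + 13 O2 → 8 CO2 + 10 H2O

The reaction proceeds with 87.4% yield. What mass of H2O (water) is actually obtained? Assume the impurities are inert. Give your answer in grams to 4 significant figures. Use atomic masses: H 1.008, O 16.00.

13.35 g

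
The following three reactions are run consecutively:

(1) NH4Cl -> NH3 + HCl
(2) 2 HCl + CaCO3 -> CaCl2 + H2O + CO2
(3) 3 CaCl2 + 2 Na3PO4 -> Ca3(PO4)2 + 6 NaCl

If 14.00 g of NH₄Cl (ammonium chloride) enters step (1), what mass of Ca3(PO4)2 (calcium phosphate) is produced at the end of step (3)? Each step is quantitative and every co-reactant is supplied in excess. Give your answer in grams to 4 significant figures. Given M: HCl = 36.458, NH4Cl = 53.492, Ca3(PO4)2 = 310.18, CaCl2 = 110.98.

n(NH4Cl) = 14.00 / 53.492 = 0.26172 mol.
Reaction (1): NH4Cl→HCl ratio 1:1 ⇒ n(HCl) = 0.26172 mol.
Reaction (2): HCl→CaCl2 ratio 2:1 ⇒ n(CaCl2) = 0.13086 mol.
Reaction (3): CaCl2→Ca3(PO4)2 ratio 3:1 ⇒ n(Ca3(PO4)2) = 0.043620 mol.
Mass of Ca3(PO4)2 = 0.043620 × 310.18 = 13.530 g.

13.53 g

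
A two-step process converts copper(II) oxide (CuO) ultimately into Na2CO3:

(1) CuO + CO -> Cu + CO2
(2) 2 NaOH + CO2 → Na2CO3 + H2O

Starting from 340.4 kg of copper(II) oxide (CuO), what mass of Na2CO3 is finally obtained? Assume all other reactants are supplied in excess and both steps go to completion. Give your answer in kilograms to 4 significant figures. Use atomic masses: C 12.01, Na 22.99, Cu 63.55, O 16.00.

M(CuO) = 63.55 + 16.00 = 79.55 g/mol.
M(Na2CO3) = 2(22.99) + 12.01 + 3(16.00) = 105.99 g/mol.
340.4 kg = 340400 g.
n(CuO) = 340400 / 79.55 = 4279.1 mol.
Step 1 gives a 1:1 ratio of CuO to CO2, so n(CO2) = 4279.1 mol.
In step 2 the CO2:Na2CO3 ratio is 1:1, so n(Na2CO3) = 4279.1 mol.
Mass of Na2CO3 = 4279.1 × 105.99 = 453540 g = 453.5 kg.

453.5 kg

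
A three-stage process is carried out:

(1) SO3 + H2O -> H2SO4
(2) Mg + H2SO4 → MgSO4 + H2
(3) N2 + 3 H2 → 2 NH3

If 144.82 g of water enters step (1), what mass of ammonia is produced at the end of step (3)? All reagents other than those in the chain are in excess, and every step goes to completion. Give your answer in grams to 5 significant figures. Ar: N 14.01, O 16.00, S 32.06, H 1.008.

M(H2O) = 2(1.008) + 16.00 = 18.016 g/mol.
M(NH3) = 14.01 + 3(1.008) = 17.034 g/mol.
n(H2O) = 144.82 / 18.016 = 8.03841 mol.
Reaction (1): H2O→H2SO4 ratio 1:1 ⇒ n(H2SO4) = 8.03841 mol.
Reaction (2): H2SO4→H2 ratio 1:1 ⇒ n(H2) = 8.03841 mol.
Reaction (3): H2→NH3 ratio 3:2 ⇒ n(NH3) = 5.35894 mol.
Mass of NH3 = 5.35894 × 17.034 = 91.2842 g.

91.284 g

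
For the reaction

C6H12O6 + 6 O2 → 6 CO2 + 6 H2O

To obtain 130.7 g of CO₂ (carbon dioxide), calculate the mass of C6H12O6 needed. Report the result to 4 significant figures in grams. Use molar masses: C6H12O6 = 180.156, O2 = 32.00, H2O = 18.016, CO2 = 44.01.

n(CO2) = 130.70 g / 44.01 g/mol = 2.9698 mol.
From the equation the CO2:C6H12O6 mole ratio is 6:1, so n(C6H12O6) = 2.9698 × 1/6 = 0.49496 mol.
Mass of C6H12O6 = 0.49496 mol × 180.156 g/mol = 89.171 g.

89.17 g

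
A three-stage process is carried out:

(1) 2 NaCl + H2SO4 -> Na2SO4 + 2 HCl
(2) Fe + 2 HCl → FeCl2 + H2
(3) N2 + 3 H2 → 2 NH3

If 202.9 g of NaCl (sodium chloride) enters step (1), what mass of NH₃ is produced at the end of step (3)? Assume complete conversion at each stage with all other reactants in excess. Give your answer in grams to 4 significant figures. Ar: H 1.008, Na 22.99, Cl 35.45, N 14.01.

19.71 g

M(NaCl) = 22.99 + 35.45 = 58.44 g/mol.
M(NH3) = 14.01 + 3(1.008) = 17.034 g/mol.
n(NaCl) = 202.9 / 58.44 = 3.4719 mol.
Reaction (1): NaCl→HCl ratio 2:2 ⇒ n(HCl) = 3.4719 mol.
Reaction (2): HCl→H2 ratio 2:1 ⇒ n(H2) = 1.7360 mol.
Reaction (3): H2→NH3 ratio 3:2 ⇒ n(NH3) = 1.1573 mol.
Mass of NH3 = 1.1573 × 17.034 = 19.714 g.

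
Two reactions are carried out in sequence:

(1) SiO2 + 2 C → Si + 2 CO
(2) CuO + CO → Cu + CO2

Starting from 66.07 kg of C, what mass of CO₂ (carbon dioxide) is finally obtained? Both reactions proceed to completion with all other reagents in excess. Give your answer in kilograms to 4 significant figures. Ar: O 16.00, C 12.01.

242.1 kg

M(C) = 12.01 g/mol.
M(CO2) = 12.01 + 2(16.00) = 44.01 g/mol.
66.07 kg = 66070 g.
n(C) = 66070 / 12.01 = 5501.2 mol.
Step 1 gives a 2:2 ratio of C to CO, so n(CO) = 5501.2 mol.
In step 2 the CO:CO2 ratio is 1:1, so n(CO2) = 5501.2 mol.
Mass of CO2 = 5501.2 × 44.01 = 242110 g = 242.1 kg.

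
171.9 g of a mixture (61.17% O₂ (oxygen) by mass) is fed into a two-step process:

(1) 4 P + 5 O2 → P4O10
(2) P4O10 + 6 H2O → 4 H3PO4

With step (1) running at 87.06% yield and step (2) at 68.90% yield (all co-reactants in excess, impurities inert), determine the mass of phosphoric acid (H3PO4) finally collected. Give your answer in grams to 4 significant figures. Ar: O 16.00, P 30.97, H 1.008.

154.5 g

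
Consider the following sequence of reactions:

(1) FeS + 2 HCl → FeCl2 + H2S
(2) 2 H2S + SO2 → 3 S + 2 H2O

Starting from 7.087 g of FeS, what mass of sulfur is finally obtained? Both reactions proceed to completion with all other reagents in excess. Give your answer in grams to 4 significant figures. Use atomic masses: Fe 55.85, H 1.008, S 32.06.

3.877 g

M(FeS) = 55.85 + 32.06 = 87.91 g/mol.
M(S) = 32.06 g/mol.
n(FeS) = 7.0870 / 87.91 = 0.080617 mol.
Step 1 gives a 1:1 ratio of FeS to H2S, so n(H2S) = 0.080617 mol.
In step 2 the H2S:S ratio is 2:3, so n(S) = 0.12092 mol.
Mass of S = 0.12092 × 32.06 = 3.8768 g.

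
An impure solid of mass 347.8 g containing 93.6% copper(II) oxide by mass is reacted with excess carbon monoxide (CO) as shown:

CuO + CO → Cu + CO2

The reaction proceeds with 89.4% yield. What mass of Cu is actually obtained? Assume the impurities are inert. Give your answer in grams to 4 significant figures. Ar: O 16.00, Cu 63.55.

232.5 g

Pure CuO available = 347.8 g × 0.936 = 325.54 g.
M(CuO) = 63.55 + 16.00 = 79.55 g/mol.
M(Cu) = 63.55 g/mol.
n(CuO) = 325.54 g / 79.55 g/mol = 4.0923 mol.
From the equation the CuO:Cu mole ratio is 1:1, so n(Cu) = 4.0923 × 1/1 = 4.0923 mol.
Mass of Cu = 4.0923 mol × 63.55 g/mol = 260.06 g.
Actual mass collected = 260.06 g × 0.894 = 232.50 g.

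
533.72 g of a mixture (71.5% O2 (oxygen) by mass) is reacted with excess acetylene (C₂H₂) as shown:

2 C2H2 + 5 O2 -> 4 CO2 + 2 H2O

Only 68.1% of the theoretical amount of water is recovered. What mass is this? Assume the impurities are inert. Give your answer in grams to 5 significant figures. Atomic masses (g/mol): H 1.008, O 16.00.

Pure O2 available = 533.72 g × 0.715 = 381.610 g.
M(O2) = 2(16.00) = 32.00 g/mol.
M(H2O) = 2(1.008) + 16.00 = 18.016 g/mol.
n(O2) = 381.610 g / 32.00 g/mol = 11.9253 mol.
From the equation the O2:H2O mole ratio is 5:2, so n(H2O) = 11.9253 × 2/5 = 4.77012 mol.
Mass of H2O = 4.77012 mol × 18.016 g/mol = 85.9385 g.
Actual mass collected = 85.9385 g × 0.681 = 58.5241 g.

58.524 g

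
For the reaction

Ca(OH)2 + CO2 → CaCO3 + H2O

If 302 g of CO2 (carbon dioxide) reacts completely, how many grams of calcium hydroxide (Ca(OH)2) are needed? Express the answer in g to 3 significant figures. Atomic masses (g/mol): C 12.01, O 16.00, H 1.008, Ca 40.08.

508 g

M(CO2) = 12.01 + 2(16.00) = 44.01 g/mol.
M(Ca(OH)2) = 40.08 + 2(16.00) + 2(1.008) = 74.096 g/mol.
n(CO2) = 302.0 g / 44.01 g/mol = 6.862 mol.
From the equation the CO2:Ca(OH)2 mole ratio is 1:1, so n(Ca(OH)2) = 6.862 × 1/1 = 6.862 mol.
Mass of Ca(OH)2 = 6.862 mol × 74.096 g/mol = 508.5 g.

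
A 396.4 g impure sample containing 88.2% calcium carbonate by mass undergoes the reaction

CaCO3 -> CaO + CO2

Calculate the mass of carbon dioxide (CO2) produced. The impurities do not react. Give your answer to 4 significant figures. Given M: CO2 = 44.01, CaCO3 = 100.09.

153.7 g

Mass of pure CaCO3 = 396.4 g × 0.882 = 349.62 g.
n(CaCO3) = 349.62 g / 100.09 g/mol = 3.4931 mol.
From the equation the CaCO3:CO2 mole ratio is 1:1, so n(CO2) = 3.4931 × 1/1 = 3.4931 mol.
Mass of CO2 = 3.4931 mol × 44.01 g/mol = 153.73 g.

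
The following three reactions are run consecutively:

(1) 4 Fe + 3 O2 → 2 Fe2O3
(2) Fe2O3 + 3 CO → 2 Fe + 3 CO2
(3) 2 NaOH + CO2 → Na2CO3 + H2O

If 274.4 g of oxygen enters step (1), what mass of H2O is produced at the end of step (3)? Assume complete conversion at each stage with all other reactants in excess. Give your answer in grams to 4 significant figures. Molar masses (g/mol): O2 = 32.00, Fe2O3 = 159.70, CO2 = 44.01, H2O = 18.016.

n(O2) = 274.4 / 32.00 = 8.5750 mol.
Reaction (1): O2→Fe2O3 ratio 3:2 ⇒ n(Fe2O3) = 5.7167 mol.
Reaction (2): Fe2O3→CO2 ratio 1:3 ⇒ n(CO2) = 17.150 mol.
Reaction (3): CO2→H2O ratio 1:1 ⇒ n(H2O) = 17.150 mol.
Mass of H2O = 17.150 × 18.016 = 308.97 g.

309.0 g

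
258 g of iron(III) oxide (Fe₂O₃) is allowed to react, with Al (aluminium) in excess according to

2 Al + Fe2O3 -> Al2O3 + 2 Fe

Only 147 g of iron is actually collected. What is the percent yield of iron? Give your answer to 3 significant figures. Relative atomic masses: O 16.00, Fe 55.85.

M(Fe2O3) = 2(55.85) + 3(16.00) = 159.70 g/mol.
M(Fe) = 55.85 g/mol.
n(Fe2O3) = 258.0 g / 159.70 g/mol = 1.616 mol.
From the equation the Fe2O3:Fe mole ratio is 1:2, so n(Fe) = 1.616 × 2/1 = 3.231 mol.
Mass of Fe = 3.231 mol × 55.85 g/mol = 180.5 g.
This is the theoretical yield. Percent yield = 147 g / 180.5 g × 100% = 81.46%.

81.5 %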